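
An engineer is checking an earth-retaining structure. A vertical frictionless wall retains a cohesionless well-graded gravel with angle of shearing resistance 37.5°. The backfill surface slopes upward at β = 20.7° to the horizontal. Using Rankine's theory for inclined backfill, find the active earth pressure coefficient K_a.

K_a = cos β · (cos β − √(cos²β − cos²φ)) / (cos β + √(cos²β − cos²φ)).
cos β = 0.9354, cos φ = 0.7934, √(cos²β − cos²φ) = 0.4956.
K_a = 0.9354 × (0.9354 − 0.4956)/(0.9354 + 0.4956) = 0.2875.

0.287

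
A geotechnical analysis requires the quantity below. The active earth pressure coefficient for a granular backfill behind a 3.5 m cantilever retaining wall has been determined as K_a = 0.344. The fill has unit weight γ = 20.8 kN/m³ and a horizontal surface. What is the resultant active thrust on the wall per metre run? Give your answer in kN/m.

P = ½ K_a γ H² = 0.5 × 0.344 × 20.8 × 3.5² = 43.83 kN/m.

43.8 kN/m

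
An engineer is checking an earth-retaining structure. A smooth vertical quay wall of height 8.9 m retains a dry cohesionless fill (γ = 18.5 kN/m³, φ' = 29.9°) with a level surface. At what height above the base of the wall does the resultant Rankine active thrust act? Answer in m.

K_a = 0.3347.
The pressure distribution is triangular, so the resultant acts at H/3 above the base = 8.9/3 = 2.967 m.

2.97 m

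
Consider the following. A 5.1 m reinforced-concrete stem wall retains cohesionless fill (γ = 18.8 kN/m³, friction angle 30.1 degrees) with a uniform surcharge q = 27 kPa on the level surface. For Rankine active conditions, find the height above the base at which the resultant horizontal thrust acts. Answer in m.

K_a = 0.3320.
Triangular part P₁ = ½K_aγH² = 81.17 at H/3 = 1.700 m; rectangular part P₂ = K_a q H = 45.72 at H/2 = 2.550 m.
ȳ = (P₁·1.700 + P₂·2.550)/(P₁+P₂) = 2.006 m.

2.01 m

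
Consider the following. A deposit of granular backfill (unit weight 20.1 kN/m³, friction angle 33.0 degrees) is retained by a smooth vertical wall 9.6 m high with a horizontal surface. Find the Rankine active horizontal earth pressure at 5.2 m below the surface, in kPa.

30.8 kPa

K_a = (1 − sin φ)/(1 + sin φ) = 0.2948.
σ_h = K_a γ z = 0.2948 × 20.1 × 5.2 = 30.81 kPa.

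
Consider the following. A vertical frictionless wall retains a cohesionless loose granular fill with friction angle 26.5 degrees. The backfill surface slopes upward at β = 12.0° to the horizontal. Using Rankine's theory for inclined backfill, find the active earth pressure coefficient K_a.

K_a = cos β · (cos β − √(cos²β − cos²φ)) / (cos β + √(cos²β − cos²φ)).
cos β = 0.9781, cos φ = 0.8949, √(cos²β − cos²φ) = 0.3948.
K_a = 0.9781 × (0.9781 − 0.3948)/(0.9781 + 0.3948) = 0.4156.

0.416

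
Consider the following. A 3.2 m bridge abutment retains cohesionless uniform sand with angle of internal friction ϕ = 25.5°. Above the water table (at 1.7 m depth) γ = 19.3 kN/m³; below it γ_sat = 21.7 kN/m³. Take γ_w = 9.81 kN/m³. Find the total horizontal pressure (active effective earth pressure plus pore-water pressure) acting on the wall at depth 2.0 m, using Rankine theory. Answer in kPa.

K_a = (1 − sin φ)/(1 + sin φ) = 0.3981.
γ' = 21.7 − 9.81 = 11.89 kN/m³.
Effective vertical stress at 2.0 m: σ'_v = 19.3×1.7 + 11.89×0.300 = 36.38 kPa.
σ'_h = K_a σ'_v = 0.3981 × 36.38 = 14.48 kPa; u = γ_w × 0.300 = 2.943 kPa.
Total σ_h = 14.48 + 2.943 = 17.42 kPa.

17.4 kPa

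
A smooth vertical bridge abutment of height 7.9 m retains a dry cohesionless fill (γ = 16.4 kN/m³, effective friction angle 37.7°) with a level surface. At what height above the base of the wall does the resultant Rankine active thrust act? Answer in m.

K_a = 0.2411.
The pressure distribution is triangular, so the resultant acts at H/3 above the base = 7.9/3 = 2.633 m.

2.63 m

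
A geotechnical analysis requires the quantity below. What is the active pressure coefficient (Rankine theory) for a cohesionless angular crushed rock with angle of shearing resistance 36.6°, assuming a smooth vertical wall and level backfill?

0.253

K_a = (1 − sin φ)/(1 + sin φ) = (1 − sin 36.6°)/(1 + sin 36.6°) = 0.2530.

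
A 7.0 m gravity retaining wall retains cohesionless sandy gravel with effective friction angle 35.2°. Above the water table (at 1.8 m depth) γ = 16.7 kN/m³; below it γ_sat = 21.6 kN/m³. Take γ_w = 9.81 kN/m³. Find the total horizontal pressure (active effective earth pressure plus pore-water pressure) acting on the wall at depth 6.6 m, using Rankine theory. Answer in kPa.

70.4 kPa

K_a = (1 − sin φ)/(1 + sin φ) = 0.2687.
γ' = 21.6 − 9.81 = 11.79 kN/m³.
Effective vertical stress at 6.6 m: σ'_v = 16.7×1.8 + 11.79×4.80 = 86.65 kPa.
σ'_h = K_a σ'_v = 0.2687 × 86.65 = 23.28 kPa; u = γ_w × 4.80 = 47.09 kPa.
Total σ_h = 23.28 + 47.09 = 70.37 kPa.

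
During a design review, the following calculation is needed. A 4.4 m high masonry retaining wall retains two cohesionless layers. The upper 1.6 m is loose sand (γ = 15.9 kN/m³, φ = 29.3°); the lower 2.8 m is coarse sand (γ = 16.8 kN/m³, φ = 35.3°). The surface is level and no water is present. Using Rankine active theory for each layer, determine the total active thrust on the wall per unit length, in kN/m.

43.7 kN/m

K_a1 = tan²(45°−29.3°/2) = 0.3428; K_a2 = tan²(45°−35.3°/2) = 0.2675.
Layer 1: σ at base = K_a1 γ₁ h₁ = 8.722 kPa; P₁ = ½×8.722×1.6 = 6.977.
Layer 2: σ_v at top = γ₁h₁ = 25.44; σ_h top = K_a2×25.44 = 6.806; σ_h base = K_a2×(25.44+16.8×2.8) = 19.39.
P₂ = ½(6.806+19.39)×2.8 = 36.68. Total P_a = 6.977+36.68 = 43.65 kN/m.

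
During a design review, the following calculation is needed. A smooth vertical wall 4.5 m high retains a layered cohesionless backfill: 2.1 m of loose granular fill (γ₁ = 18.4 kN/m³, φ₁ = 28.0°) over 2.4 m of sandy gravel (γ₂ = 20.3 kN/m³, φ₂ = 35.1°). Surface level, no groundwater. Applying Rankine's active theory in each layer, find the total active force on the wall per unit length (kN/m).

K_a1 = tan²(45°−28.0°/2) = 0.3610; K_a2 = tan²(45°−35.1°/2) = 0.2698.
Layer 1: σ at base = K_a1 γ₁ h₁ = 13.95 kPa; P₁ = ½×13.95×2.1 = 14.65.
Layer 2: σ_v at top = γ₁h₁ = 38.64; σ_h top = K_a2×38.64 = 10.43; σ_h base = K_a2×(38.64+20.3×2.4) = 23.57.
P₂ = ½(10.43+23.57)×2.4 = 40.80. Total P_a = 14.65+40.80 = 55.45 kN/m.

55.4 kN/m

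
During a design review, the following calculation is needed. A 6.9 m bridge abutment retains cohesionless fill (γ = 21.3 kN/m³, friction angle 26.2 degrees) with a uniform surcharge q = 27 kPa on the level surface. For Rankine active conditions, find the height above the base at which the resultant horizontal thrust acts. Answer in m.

K_a = 0.3874.
Triangular part P₁ = ½K_aγH² = 196.4 at H/3 = 2.300 m; rectangular part P₂ = K_a q H = 72.18 at H/2 = 3.450 m.
ȳ = (P₁·2.300 + P₂·3.450)/(P₁+P₂) = 2.609 m.

2.61 m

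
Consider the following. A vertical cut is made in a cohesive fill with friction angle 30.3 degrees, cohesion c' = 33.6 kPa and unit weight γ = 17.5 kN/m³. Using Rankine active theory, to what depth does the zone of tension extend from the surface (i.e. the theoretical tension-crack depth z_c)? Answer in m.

K_a = tan²(45° − 30.3°/2) = 0.3293; √K_a = 0.5739.
The active pressure is zero where K_a γ z = 2c√K_a, so z_c = 2c/(γ√K_a) = 2×33.6/(17.5×0.5739) = 6.691 m.

6.69 m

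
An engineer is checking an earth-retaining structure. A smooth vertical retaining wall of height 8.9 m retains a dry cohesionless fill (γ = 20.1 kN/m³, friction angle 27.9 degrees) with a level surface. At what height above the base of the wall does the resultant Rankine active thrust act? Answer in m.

2.97 m

K_a = 0.3625.
The pressure distribution is triangular, so the resultant acts at H/3 above the base = 8.9/3 = 2.967 m.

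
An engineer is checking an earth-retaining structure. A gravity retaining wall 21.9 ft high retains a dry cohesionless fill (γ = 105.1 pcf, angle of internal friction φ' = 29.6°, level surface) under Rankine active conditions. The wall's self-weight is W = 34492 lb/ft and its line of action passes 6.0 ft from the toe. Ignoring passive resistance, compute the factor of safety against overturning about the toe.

K_a = tan²(45° − 29.6°/2) = 0.3387.
P_a = ½K_aγH² = 0.5×0.3387×105.1×21.9² = 8537 lb/ft, acting at H/3 = 7.300 ft above the base.
Overturning moment M_o = P_a × H/3 = 8537 × 7.300 = 62320.
Resisting moment M_r = W × 6.0 = 34492 × 6.0 = 207000.
FS_overturning = M_r/M_o = 207000/62320 = 3.321.

3.32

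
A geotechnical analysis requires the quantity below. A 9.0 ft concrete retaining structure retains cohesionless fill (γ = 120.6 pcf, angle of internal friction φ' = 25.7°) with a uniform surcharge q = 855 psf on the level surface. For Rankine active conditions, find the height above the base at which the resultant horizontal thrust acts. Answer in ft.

3.92 ft

K_a = 0.3950.
Triangular part P₁ = ½K_aγH² = 1929 at H/3 = 3.000 ft; rectangular part P₂ = K_a q H = 3040 at H/2 = 4.500 ft.
ȳ = (P₁·3.000 + P₂·4.500)/(P₁+P₂) = 3.918 ft.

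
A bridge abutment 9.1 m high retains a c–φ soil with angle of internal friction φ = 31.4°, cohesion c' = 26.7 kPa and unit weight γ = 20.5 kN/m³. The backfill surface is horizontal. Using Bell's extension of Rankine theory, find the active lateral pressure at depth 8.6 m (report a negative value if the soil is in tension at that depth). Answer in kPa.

25.6 kPa

K_a = (1 − sin φ)/(1 + sin φ) = 0.3149.
σ_a = K_a γ z − 2c√K_a = 0.3149×20.5×8.6 − 2×26.7×0.5612 = 25.55 kPa.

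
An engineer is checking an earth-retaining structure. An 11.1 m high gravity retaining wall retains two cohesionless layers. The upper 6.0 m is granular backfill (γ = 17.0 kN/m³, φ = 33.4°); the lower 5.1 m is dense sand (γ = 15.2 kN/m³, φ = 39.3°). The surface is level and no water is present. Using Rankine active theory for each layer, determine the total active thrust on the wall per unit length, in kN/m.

250 kN/m

K_a1 = tan²(45°−33.4°/2) = 0.2899; K_a2 = tan²(45°−39.3°/2) = 0.2245.
Layer 1: σ at base = K_a1 γ₁ h₁ = 29.57 kPa; P₁ = ½×29.57×6.0 = 88.72.
Layer 2: σ_v at top = γ₁h₁ = 102.0; σ_h top = K_a2×102.0 = 22.89; σ_h base = K_a2×(102.0+15.2×5.1) = 40.29.
P₂ = ½(22.89+40.29)×5.1 = 161.1. Total P_a = 88.72+161.1 = 249.8 kN/m.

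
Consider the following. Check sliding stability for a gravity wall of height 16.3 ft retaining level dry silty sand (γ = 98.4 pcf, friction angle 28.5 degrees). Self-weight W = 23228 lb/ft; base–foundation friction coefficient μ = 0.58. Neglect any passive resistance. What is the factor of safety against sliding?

K_a = tan²(45° − 28.5°/2) = 0.3540.
P_a = ½K_aγH² = 0.5×0.3540×98.4×16.3² = 4627 lb/ft, acting at H/3 = 5.433 ft above the base.
FS_sliding = μW / P_a = 0.58×23228 / 4627 = 2.912.

2.91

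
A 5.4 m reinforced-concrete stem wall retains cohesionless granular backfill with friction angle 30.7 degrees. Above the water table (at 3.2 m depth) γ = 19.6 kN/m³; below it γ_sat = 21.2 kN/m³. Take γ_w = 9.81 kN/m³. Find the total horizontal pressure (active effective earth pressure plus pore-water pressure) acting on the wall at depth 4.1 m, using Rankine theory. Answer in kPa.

K_a = (1 − sin φ)/(1 + sin φ) = 0.3240.
γ' = 21.2 − 9.81 = 11.39 kN/m³.
Effective vertical stress at 4.1 m: σ'_v = 19.6×3.2 + 11.39×0.900 = 72.97 kPa.
σ'_h = K_a σ'_v = 0.3240 × 72.97 = 23.64 kPa; u = γ_w × 0.900 = 8.829 kPa.
Total σ_h = 23.64 + 8.829 = 32.47 kPa.

32.5 kPa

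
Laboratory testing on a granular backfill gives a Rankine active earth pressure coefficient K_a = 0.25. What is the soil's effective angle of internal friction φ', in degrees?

36.9°

K_a = tan²(45° − φ/2) ⇒ 45° − φ/2 = arctan(√0.25) = 26.57°.
φ = 2(45° − 26.57°) = 36.87°.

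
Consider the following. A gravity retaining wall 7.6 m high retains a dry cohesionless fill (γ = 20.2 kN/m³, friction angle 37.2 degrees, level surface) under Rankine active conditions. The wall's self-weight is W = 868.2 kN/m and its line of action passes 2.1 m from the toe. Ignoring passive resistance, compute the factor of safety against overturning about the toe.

5.01

K_a = tan²(45° − 37.2°/2) = 0.2464.
P_a = ½K_aγH² = 0.5×0.2464×20.2×7.6² = 143.8 kN/m, acting at H/3 = 2.533 m above the base.
Overturning moment M_o = P_a × H/3 = 143.8 × 2.533 = 364.2.
Resisting moment M_r = W × 2.1 = 868.2 × 2.1 = 1823.
FS_overturning = M_r/M_o = 1823/364.2 = 5.006.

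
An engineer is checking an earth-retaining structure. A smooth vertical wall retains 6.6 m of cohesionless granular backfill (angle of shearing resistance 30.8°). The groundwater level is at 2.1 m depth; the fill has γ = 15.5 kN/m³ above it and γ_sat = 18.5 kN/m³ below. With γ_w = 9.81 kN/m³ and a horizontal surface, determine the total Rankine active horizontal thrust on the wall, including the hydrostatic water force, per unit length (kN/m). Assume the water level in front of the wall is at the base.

K_a = tan²(45° − φ/2) = 0.3227.
γ' = 18.5 − 9.81 = 8.690 kN/m³. Depth below WT = 4.5 m.
σ'_h at WT = K_a γ d_w = 10.50 kPa; at base = 10.50 + K_a γ' × 4.5 = 23.12 kPa.
P₁ (0–2.1 m) = ½×10.50×2.1 = 11.03. P₂ (2.1–6.6 m) = ½(10.50+23.12)×4.5 = 75.66.
P_w = ½ γ_w h₂² = 0.5×9.81×4.5² = 99.33. Total = 11.03+75.66+99.33 = 186.0 kN/m.

186 kN/m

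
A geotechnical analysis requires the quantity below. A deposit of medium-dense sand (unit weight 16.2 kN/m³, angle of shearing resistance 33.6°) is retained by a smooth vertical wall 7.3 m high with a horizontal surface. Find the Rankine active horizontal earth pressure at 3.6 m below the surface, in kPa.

16.8 kPa

K_a = (1 − sin φ)/(1 + sin φ) = 0.2875.
σ_h = K_a γ z = 0.2875 × 16.2 × 3.6 = 16.77 kPa.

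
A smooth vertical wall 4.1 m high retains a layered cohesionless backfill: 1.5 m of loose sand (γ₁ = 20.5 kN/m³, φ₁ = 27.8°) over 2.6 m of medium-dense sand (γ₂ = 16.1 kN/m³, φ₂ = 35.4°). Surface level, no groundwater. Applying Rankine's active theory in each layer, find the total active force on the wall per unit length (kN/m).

44.2 kN/m

K_a1 = tan²(45°−27.8°/2) = 0.3639; K_a2 = tan²(45°−35.4°/2) = 0.2664.
Layer 1: σ at base = K_a1 γ₁ h₁ = 11.19 kPa; P₁ = ½×11.19×1.5 = 8.392.
Layer 2: σ_v at top = γ₁h₁ = 30.75; σ_h top = K_a2×30.75 = 8.192; σ_h base = K_a2×(30.75+16.1×2.6) = 19.34.
P₂ = ½(8.192+19.34)×2.6 = 35.80. Total P_a = 8.392+35.80 = 44.19 kN/m.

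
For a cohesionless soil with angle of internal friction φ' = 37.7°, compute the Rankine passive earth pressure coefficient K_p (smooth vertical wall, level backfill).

K_p = (1 + sin φ)/(1 − sin φ) = tan²(45° + 37.7°/2) = 4.148.

4.15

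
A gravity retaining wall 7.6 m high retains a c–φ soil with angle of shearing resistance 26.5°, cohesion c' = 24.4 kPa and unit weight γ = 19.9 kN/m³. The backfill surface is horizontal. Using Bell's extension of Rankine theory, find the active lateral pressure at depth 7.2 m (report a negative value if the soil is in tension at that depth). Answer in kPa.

24.7 kPa

K_a = (1 − sin φ)/(1 + sin φ) = 0.3829.
σ_a = K_a γ z − 2c√K_a = 0.3829×19.9×7.2 − 2×24.4×0.6188 = 24.67 kPa.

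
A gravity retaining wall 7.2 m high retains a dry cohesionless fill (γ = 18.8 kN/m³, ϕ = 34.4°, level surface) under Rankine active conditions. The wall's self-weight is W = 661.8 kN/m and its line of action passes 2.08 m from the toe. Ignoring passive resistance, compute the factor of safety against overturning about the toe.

4.23

K_a = tan²(45° − 34.4°/2) = 0.2780.
P_a = ½K_aγH² = 0.5×0.2780×18.8×7.2² = 135.5 kN/m, acting at H/3 = 2.400 m above the base.
Overturning moment M_o = P_a × H/3 = 135.5 × 2.400 = 325.1.
Resisting moment M_r = W × 2.08 = 661.8 × 2.08 = 1377.
FS_overturning = M_r/M_o = 1377/325.1 = 4.234.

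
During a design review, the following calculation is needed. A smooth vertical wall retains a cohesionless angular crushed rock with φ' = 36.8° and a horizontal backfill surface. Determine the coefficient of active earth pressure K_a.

0.251

K_a = tan²(45° − φ/2) = tan²(26.60°) = 0.2508.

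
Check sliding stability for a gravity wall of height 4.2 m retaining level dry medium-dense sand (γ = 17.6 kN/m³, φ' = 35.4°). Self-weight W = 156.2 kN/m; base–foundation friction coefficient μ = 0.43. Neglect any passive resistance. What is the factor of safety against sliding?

1.62

K_a = tan²(45° − 35.4°/2) = 0.2664.
P_a = ½K_aγH² = 0.5×0.2664×17.6×4.2² = 41.35 kN/m, acting at H/3 = 1.400 m above the base.
FS_sliding = μW / P_a = 0.43×156.2 / 41.35 = 1.624.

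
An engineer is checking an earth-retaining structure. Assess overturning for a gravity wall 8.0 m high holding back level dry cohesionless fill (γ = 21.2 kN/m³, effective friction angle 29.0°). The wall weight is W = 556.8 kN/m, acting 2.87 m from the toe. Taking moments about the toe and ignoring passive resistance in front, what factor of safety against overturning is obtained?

2.55

K_a = tan²(45° − 29.0°/2) = 0.3470.
P_a = ½K_aγH² = 0.5×0.3470×21.2×8.0² = 235.4 kN/m, acting at H/3 = 2.667 m above the base.
Overturning moment M_o = P_a × H/3 = 235.4 × 2.667 = 627.7.
Resisting moment M_r = W × 2.87 = 556.8 × 2.87 = 1598.
FS_overturning = M_r/M_o = 1598/627.7 = 2.546.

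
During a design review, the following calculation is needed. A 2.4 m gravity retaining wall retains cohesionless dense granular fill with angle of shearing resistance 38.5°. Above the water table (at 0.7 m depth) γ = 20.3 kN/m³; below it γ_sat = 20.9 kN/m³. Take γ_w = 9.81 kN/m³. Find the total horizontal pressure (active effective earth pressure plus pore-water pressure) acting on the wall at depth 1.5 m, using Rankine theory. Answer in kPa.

13.2 kPa

K_a = (1 − sin φ)/(1 + sin φ) = 0.2327.
γ' = 20.9 − 9.81 = 11.09 kN/m³.
Effective vertical stress at 1.5 m: σ'_v = 20.3×0.7 + 11.09×0.800 = 23.08 kPa.
σ'_h = K_a σ'_v = 0.2327 × 23.08 = 5.370 kPa; u = γ_w × 0.800 = 7.848 kPa.
Total σ_h = 5.370 + 7.848 = 13.22 kPa.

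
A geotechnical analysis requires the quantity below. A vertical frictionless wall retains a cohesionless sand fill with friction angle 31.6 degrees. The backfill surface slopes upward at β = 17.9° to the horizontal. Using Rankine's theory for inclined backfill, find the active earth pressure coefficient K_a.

K_a = cos β · (cos β − √(cos²β − cos²φ)) / (cos β + √(cos²β − cos²φ)).
cos β = 0.9516, cos φ = 0.8517, √(cos²β − cos²φ) = 0.4244.
K_a = 0.9516 × (0.9516 − 0.4244)/(0.9516 + 0.4244) = 0.3646.

0.365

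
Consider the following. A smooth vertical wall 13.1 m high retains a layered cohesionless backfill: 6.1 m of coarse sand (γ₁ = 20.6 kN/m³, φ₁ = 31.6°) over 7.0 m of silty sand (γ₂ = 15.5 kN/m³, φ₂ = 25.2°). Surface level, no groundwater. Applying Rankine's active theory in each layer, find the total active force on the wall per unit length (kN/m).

627 kN/m

K_a1 = tan²(45°−31.6°/2) = 0.3123; K_a2 = tan²(45°−25.2°/2) = 0.4027.
Layer 1: σ at base = K_a1 γ₁ h₁ = 39.25 kPa; P₁ = ½×39.25×6.1 = 119.7.
Layer 2: σ_v at top = γ₁h₁ = 125.7; σ_h top = K_a2×125.7 = 50.61; σ_h base = K_a2×(125.7+15.5×7.0) = 94.31.
P₂ = ½(50.61+94.31)×7.0 = 507.2. Total P_a = 119.7+507.2 = 626.9 kN/m.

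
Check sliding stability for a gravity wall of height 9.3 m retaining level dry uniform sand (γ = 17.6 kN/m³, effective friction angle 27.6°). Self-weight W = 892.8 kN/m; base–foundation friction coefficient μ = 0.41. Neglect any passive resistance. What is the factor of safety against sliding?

1.31

K_a = tan²(45° − 27.6°/2) = 0.3668.
P_a = ½K_aγH² = 0.5×0.3668×17.6×9.3² = 279.2 kN/m, acting at H/3 = 3.100 m above the base.
FS_sliding = μW / P_a = 0.41×892.8 / 279.2 = 1.311.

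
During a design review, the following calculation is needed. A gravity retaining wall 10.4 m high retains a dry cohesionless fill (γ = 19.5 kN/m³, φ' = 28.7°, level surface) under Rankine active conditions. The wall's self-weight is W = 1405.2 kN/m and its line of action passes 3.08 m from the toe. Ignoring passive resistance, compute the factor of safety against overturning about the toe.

3.37

K_a = tan²(45° − 28.7°/2) = 0.3511.
P_a = ½K_aγH² = 0.5×0.3511×19.5×10.4² = 370.3 kN/m, acting at H/3 = 3.467 m above the base.
Overturning moment M_o = P_a × H/3 = 370.3 × 3.467 = 1284.
Resisting moment M_r = W × 3.08 = 1405.2 × 3.08 = 4328.
FS_overturning = M_r/M_o = 4328/1284 = 3.371.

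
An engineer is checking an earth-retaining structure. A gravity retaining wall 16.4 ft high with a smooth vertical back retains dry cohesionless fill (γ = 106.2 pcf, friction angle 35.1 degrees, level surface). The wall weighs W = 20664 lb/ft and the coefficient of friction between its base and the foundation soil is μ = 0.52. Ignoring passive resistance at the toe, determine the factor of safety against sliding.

K_a = tan²(45° − 35.1°/2) = 0.2698.
P_a = ½K_aγH² = 0.5×0.2698×106.2×16.4² = 3854 lb/ft, acting at H/3 = 5.467 ft above the base.
FS_sliding = μW / P_a = 0.52×20664 / 3854 = 2.788.

2.79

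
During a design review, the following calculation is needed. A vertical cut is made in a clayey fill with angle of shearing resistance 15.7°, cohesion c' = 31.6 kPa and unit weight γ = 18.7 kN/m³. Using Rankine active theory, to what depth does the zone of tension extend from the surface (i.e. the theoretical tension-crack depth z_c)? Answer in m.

4.46 m

K_a = tan²(45° − 15.7°/2) = 0.5741; √K_a = 0.7577.
The active pressure is zero where K_a γ z = 2c√K_a, so z_c = 2c/(γ√K_a) = 2×31.6/(18.7×0.7577) = 4.461 m.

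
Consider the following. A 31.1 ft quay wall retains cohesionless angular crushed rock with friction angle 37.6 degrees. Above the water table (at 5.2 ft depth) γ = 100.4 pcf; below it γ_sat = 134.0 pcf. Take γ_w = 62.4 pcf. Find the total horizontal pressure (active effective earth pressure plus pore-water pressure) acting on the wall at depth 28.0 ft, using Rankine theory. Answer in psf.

K_a = (1 − sin φ)/(1 + sin φ) = 0.2421.
γ' = 134.0 − 62.4 = 71.60 pcf.
Effective vertical stress at 28.0 ft: σ'_v = 100.4×5.2 + 71.60×22.8 = 2155 psf.
σ'_h = K_a σ'_v = 0.2421 × 2155 = 521.7 psf; u = γ_w × 22.8 = 1423 psf.
Total σ_h = 521.7 + 1423 = 1944 psf.

1940 psf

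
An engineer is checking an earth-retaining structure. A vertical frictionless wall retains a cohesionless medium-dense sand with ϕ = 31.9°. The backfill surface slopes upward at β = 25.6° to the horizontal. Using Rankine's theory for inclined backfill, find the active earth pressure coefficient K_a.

0.447

K_a = cos β · (cos β − √(cos²β − cos²φ)) / (cos β + √(cos²β − cos²φ)).
cos β = 0.9018, cos φ = 0.8490, √(cos²β − cos²φ) = 0.3042.
K_a = 0.9018 × (0.9018 − 0.3042)/(0.9018 + 0.3042) = 0.4469.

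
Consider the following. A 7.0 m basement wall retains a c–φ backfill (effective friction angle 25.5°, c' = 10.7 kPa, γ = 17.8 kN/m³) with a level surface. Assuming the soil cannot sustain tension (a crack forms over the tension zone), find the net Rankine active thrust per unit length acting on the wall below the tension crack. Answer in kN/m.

92.0 kN/m

K_a = 0.3981; √K_a = 0.6310.
Tension-crack depth z_c = 2c/(γ√K_a) = 2×10.7/(17.8×0.6310) = 1.905 m.
σ_a at base = K_a γ H − 2c√K_a = 0.3981×17.8×7.0 − 2×10.7×0.6310 = 36.10 kPa.
P_a = ½ × 36.10 × (H − z_c) = 0.5×36.10×5.095 = 91.96 kN/m.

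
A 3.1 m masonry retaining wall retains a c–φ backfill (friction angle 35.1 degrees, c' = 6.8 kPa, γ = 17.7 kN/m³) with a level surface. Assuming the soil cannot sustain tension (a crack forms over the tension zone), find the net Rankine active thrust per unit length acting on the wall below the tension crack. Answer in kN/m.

6.27 kN/m

K_a = 0.2698; √K_a = 0.5195.
Tension-crack depth z_c = 2c/(γ√K_a) = 2×6.8/(17.7×0.5195) = 1.479 m.
σ_a at base = K_a γ H − 2c√K_a = 0.2698×17.7×3.1 − 2×6.8×0.5195 = 7.741 kPa.
P_a = ½ × 7.741 × (H − z_c) = 0.5×7.741×1.621 = 6.274 kN/m.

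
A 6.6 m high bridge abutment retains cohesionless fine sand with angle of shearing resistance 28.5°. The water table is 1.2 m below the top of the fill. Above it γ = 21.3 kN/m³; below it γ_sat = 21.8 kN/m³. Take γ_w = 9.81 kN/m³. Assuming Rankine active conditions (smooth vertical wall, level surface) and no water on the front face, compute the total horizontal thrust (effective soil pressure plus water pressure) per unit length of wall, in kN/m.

259 kN/m

K_a = tan²(45° − φ/2) = 0.3540.
γ' = 21.8 − 9.81 = 11.99 kN/m³. Depth below WT = 5.4 m.
σ'_h at WT = K_a γ d_w = 9.047 kPa; at base = 9.047 + K_a γ' × 5.4 = 31.96 kPa.
P₁ (0–1.2 m) = ½×9.047×1.2 = 5.428. P₂ (1.2–6.6 m) = ½(9.047+31.96)×5.4 = 110.7.
P_w = ½ γ_w h₂² = 0.5×9.81×5.4² = 143.0. Total = 5.428+110.7+143.0 = 259.2 kN/m.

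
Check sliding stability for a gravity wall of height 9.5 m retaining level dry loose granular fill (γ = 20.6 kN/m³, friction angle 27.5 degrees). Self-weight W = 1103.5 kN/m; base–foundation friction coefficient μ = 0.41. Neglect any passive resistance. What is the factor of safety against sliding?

1.32

K_a = tan²(45° − 27.5°/2) = 0.3682.
P_a = ½K_aγH² = 0.5×0.3682×20.6×9.5² = 342.3 kN/m, acting at H/3 = 3.167 m above the base.
FS_sliding = μW / P_a = 0.41×1103.5 / 342.3 = 1.322.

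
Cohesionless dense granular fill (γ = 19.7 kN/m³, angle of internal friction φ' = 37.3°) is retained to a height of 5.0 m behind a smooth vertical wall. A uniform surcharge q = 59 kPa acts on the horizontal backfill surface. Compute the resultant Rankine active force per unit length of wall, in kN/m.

K_a = tan²(45° − φ/2) = 0.2453.
Soil triangle: ½ K_a γ H² = 0.5×0.2453×19.7×5.0² = 60.41 kN/m.
Surcharge rectangle: K_a q H = 0.2453×59×5.0 = 72.38 kN/m.
Total = 60.41 + 72.38 = 132.8 kN/m.

133 kN/m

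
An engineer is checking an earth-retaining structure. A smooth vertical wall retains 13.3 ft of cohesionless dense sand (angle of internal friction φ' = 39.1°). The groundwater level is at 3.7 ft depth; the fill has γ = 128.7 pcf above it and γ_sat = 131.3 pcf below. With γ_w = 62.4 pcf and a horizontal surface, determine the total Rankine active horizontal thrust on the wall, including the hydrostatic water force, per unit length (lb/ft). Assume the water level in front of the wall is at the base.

K_a = tan²(45° − φ/2) = 0.2265.
γ' = 131.3 − 62.4 = 68.90 pcf. Depth below WT = 9.6 ft.
σ'_h at WT = K_a γ d_w = 107.9 psf; at base = 107.9 + K_a γ' × 9.6 = 257.7 psf.
P₁ (0–3.7 ft) = ½×107.9×3.7 = 199.5. P₂ (3.7–13.3 ft) = ½(107.9+257.7)×9.6 = 1754.
P_w = ½ γ_w h₂² = 0.5×62.4×9.6² = 2875. Total = 199.5+1754+2875 = 4829 lb/ft.

4830 lb/ft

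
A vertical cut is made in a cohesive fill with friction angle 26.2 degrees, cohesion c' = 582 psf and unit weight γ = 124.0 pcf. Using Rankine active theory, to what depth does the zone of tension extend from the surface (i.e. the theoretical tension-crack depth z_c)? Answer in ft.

15.1 ft

K_a = tan²(45° − 26.2°/2) = 0.3874; √K_a = 0.6224.
The active pressure is zero where K_a γ z = 2c√K_a, so z_c = 2c/(γ√K_a) = 2×582/(124.0×0.6224) = 15.08 ft.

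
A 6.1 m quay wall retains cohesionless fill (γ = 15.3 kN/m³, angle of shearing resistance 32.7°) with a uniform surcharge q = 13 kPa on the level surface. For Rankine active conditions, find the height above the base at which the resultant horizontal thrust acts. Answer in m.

K_a = 0.2985.
Triangular part P₁ = ½K_aγH² = 84.97 at H/3 = 2.033 m; rectangular part P₂ = K_a q H = 23.67 at H/2 = 3.050 m.
ȳ = (P₁·2.033 + P₂·3.050)/(P₁+P₂) = 2.255 m.

2.25 m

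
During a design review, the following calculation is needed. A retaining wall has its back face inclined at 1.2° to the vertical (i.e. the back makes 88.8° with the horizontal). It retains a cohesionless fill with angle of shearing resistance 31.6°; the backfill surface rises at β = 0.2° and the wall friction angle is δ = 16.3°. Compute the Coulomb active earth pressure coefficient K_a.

0.291

K_a = sin²(α+φ) / [sin²α · sin(α−δ) · (1 + √{sin(φ+δ)sin(φ−β) / (sin(α−δ)sin(α+β))})²].
With α = 88.8°, φ = 31.6°, δ = 16.3°, β = 0.2°: K_a = 0.2913.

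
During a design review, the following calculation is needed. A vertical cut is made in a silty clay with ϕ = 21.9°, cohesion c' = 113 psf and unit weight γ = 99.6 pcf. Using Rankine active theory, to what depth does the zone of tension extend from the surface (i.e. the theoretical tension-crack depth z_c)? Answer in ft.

K_a = tan²(45° − 21.9°/2) = 0.4567; √K_a = 0.6758.
The active pressure is zero where K_a γ z = 2c√K_a, so z_c = 2c/(γ√K_a) = 2×113/(99.6×0.6758) = 3.358 ft.

3.36 ft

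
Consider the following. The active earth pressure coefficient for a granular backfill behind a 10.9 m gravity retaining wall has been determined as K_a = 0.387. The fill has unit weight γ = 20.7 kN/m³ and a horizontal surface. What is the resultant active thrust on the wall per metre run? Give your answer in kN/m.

P = ½ K_a γ H² = 0.5 × 0.387 × 20.7 × 10.9² = 475.9 kN/m.

476 kN/m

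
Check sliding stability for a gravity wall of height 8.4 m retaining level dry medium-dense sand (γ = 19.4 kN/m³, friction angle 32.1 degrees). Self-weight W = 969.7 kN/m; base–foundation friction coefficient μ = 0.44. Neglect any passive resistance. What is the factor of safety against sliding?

2.04

K_a = tan²(45° − 32.1°/2) = 0.3060.
P_a = ½K_aγH² = 0.5×0.3060×19.4×8.4² = 209.4 kN/m, acting at H/3 = 2.800 m above the base.
FS_sliding = μW / P_a = 0.44×969.7 / 209.4 = 2.037.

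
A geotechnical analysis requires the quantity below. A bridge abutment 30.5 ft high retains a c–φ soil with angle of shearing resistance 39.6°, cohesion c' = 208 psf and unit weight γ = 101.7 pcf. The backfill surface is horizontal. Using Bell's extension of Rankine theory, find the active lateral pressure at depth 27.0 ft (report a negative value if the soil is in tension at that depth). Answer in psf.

K_a = (1 − sin φ)/(1 + sin φ) = 0.2214.
σ_a = K_a γ z − 2c√K_a = 0.2214×101.7×27.0 − 2×208×0.4706 = 412.3 psf.

412 psf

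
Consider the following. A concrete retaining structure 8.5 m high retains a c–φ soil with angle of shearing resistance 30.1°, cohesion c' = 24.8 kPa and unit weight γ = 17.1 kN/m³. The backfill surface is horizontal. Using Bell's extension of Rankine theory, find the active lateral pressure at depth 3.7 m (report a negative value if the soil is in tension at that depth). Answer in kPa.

-7.57 kPa

K_a = (1 − sin φ)/(1 + sin φ) = 0.3320.
σ_a = K_a γ z − 2c√K_a = 0.3320×17.1×3.7 − 2×24.8×0.5762 = -7.574 kPa.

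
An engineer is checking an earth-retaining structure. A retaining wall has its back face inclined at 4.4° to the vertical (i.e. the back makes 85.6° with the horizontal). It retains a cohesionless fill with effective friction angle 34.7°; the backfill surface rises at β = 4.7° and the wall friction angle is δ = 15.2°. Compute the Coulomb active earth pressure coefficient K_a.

0.297

K_a = sin²(α+φ) / [sin²α · sin(α−δ) · (1 + √{sin(φ+δ)sin(φ−β) / (sin(α−δ)sin(α+β))})²].
With α = 85.6°, φ = 34.7°, δ = 15.2°, β = 4.7°: K_a = 0.2970.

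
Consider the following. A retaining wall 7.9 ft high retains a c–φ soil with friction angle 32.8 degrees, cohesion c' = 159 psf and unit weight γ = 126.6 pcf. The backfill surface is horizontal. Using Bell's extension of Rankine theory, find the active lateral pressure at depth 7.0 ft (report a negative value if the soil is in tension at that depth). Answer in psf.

K_a = (1 − sin φ)/(1 + sin φ) = 0.2973.
σ_a = K_a γ z − 2c√K_a = 0.2973×126.6×7.0 − 2×159×0.5452 = 90.05 psf.

90.1 psf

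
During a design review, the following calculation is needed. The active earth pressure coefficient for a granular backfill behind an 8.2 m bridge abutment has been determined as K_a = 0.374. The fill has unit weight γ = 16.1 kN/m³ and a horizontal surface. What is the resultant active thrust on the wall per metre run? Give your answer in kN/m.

P = ½ K_a γ H² = 0.5 × 0.374 × 16.1 × 8.2² = 202.4 kN/m.

202 kN/m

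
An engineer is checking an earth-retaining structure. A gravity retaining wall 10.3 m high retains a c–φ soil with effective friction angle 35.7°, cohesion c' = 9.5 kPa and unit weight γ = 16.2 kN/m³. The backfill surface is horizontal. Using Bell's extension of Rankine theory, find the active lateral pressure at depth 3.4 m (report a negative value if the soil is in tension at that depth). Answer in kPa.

K_a = (1 − sin φ)/(1 + sin φ) = 0.2630.
σ_a = K_a γ z − 2c√K_a = 0.2630×16.2×3.4 − 2×9.5×0.5128 = 4.742 kPa.

4.74 kPa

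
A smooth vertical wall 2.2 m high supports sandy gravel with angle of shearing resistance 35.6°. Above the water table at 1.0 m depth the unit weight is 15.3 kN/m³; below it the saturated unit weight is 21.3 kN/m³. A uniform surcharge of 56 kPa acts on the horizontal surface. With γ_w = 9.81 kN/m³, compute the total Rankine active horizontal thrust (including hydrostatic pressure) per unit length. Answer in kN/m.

48.7 kN/m

K_a = tan²(45° − φ/2) = 0.2641.
γ' = 21.3 − 9.81 = 11.49 kN/m³. h₂ = H − d_w = 1.2 m.
σ'_h: at surface K_a·q = 14.79; at WT K_a(q+γd_w) = 18.83; at base K_a(q+γd_w+γ'h₂) = 22.47 kPa.
P₁ = ½(14.79+18.83)×1.0 = 16.81; P₂ = ½(18.83+22.47)×1.2 = 24.78; P_w = ½γ_w h₂² = 7.063.
Total = 16.81+24.78+7.063 = 48.66 kN/m.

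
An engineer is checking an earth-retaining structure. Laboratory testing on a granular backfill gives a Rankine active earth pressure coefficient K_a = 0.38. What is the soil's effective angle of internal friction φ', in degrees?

26.7°

K_a = tan²(45° − φ/2) ⇒ 45° − φ/2 = arctan(√0.38) = 31.65°.
φ = 2(45° − 31.65°) = 26.70°.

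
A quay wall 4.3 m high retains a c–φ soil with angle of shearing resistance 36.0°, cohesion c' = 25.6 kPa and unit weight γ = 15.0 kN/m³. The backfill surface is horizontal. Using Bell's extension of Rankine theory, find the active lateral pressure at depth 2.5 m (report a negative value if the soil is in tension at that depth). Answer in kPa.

K_a = (1 − sin φ)/(1 + sin φ) = 0.2596.
σ_a = K_a γ z − 2c√K_a = 0.2596×15.0×2.5 − 2×25.6×0.5095 = -16.35 kPa.

-16.4 kPa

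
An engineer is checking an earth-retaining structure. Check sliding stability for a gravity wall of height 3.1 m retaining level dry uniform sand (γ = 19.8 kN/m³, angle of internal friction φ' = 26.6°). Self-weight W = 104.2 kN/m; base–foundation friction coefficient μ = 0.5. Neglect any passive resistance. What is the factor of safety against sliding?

1.44

K_a = tan²(45° − 26.6°/2) = 0.3814.
P_a = ½K_aγH² = 0.5×0.3814×19.8×3.1² = 36.29 kN/m, acting at H/3 = 1.033 m above the base.
FS_sliding = μW / P_a = 0.5×104.2 / 36.29 = 1.436.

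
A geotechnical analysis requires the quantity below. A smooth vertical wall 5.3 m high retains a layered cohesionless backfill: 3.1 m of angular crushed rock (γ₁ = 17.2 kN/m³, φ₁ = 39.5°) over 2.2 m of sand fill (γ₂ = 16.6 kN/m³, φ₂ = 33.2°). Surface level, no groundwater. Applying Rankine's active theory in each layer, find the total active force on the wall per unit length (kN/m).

64.4 kN/m

K_a1 = tan²(45°−39.5°/2) = 0.2224; K_a2 = tan²(45°−33.2°/2) = 0.2924.
Layer 1: σ at base = K_a1 γ₁ h₁ = 11.86 kPa; P₁ = ½×11.86×3.1 = 18.38.
Layer 2: σ_v at top = γ₁h₁ = 53.32; σ_h top = K_a2×53.32 = 15.59; σ_h base = K_a2×(53.32+16.6×2.2) = 26.27.
P₂ = ½(15.59+26.27)×2.2 = 46.04. Total P_a = 18.38+46.04 = 64.42 kN/m.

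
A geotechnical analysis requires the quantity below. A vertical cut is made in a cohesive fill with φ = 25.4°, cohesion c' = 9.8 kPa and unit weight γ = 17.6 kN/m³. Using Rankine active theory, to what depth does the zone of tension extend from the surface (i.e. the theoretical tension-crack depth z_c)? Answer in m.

K_a = tan²(45° − 25.4°/2) = 0.3996; √K_a = 0.6322.
The active pressure is zero where K_a γ z = 2c√K_a, so z_c = 2c/(γ√K_a) = 2×9.8/(17.6×0.6322) = 1.762 m.

1.76 m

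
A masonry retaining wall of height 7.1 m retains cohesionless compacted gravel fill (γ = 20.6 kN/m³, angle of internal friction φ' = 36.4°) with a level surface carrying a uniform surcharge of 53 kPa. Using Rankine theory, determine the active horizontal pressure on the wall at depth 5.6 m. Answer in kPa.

K_a = (1 − sin φ)/(1 + sin φ) = 0.2552.
σ_v = γz + q = 20.6 × 5.6 + 53 = 168.4 kPa.
σ_h = K_a σ_v = 0.2552 × 168.4 = 42.96 kPa.

43.0 kPa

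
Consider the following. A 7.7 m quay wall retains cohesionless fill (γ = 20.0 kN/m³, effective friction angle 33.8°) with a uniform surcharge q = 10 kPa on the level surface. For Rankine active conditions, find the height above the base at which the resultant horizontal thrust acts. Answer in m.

K_a = 0.2851.
Triangular part P₁ = ½K_aγH² = 169.0 at H/3 = 2.567 m; rectangular part P₂ = K_a q H = 21.95 at H/2 = 3.850 m.
ȳ = (P₁·2.567 + P₂·3.850)/(P₁+P₂) = 2.714 m.

2.71 m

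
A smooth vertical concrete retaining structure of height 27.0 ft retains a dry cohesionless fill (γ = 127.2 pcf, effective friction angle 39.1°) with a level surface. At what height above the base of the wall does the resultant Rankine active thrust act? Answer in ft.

K_a = 0.2265.
The pressure distribution is triangular, so the resultant acts at H/3 above the base = 27.0/3 = 9.000 ft.

9.00 ft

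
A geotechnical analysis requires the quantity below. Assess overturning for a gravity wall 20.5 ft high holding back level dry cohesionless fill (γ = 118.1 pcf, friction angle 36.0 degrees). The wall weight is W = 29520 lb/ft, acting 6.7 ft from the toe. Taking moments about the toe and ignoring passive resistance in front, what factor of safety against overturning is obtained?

4.49

K_a = tan²(45° − 36.0°/2) = 0.2596.
P_a = ½K_aγH² = 0.5×0.2596×118.1×20.5² = 6443 lb/ft, acting at H/3 = 6.833 ft above the base.
Overturning moment M_o = P_a × H/3 = 6443 × 6.833 = 44020.
Resisting moment M_r = W × 6.7 = 29520 × 6.7 = 197800.
FS_overturning = M_r/M_o = 197800/44020 = 4.493.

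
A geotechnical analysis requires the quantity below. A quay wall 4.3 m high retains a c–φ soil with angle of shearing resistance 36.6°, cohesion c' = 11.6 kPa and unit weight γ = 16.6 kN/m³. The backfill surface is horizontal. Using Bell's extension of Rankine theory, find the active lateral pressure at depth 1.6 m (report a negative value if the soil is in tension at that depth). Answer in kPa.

K_a = (1 − sin φ)/(1 + sin φ) = 0.2530.
σ_a = K_a γ z − 2c√K_a = 0.2530×16.6×1.6 − 2×11.6×0.5029 = -4.950 kPa.

-4.95 kPa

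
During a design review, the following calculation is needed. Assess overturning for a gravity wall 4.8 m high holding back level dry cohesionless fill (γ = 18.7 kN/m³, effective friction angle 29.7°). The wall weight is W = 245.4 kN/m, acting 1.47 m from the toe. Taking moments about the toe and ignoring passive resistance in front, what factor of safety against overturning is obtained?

3.10

K_a = tan²(45° − 29.7°/2) = 0.3374.
P_a = ½K_aγH² = 0.5×0.3374×18.7×4.8² = 72.68 kN/m, acting at H/3 = 1.600 m above the base.
Overturning moment M_o = P_a × H/3 = 72.68 × 1.600 = 116.3.
Resisting moment M_r = W × 1.47 = 245.4 × 1.47 = 360.7.
FS_overturning = M_r/M_o = 360.7/116.3 = 3.102.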